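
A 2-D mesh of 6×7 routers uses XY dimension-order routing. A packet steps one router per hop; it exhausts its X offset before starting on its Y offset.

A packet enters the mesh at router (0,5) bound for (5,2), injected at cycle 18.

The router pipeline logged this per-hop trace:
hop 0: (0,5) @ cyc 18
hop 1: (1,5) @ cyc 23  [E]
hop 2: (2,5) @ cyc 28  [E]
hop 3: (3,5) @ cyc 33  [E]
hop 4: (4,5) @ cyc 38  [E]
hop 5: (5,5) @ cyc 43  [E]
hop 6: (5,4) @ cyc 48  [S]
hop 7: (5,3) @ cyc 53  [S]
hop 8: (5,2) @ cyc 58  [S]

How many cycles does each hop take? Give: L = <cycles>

From hop 0 (18) to hop 1 (23): +5 cycles.
Each hop adds L, hence L = 5.

L = 5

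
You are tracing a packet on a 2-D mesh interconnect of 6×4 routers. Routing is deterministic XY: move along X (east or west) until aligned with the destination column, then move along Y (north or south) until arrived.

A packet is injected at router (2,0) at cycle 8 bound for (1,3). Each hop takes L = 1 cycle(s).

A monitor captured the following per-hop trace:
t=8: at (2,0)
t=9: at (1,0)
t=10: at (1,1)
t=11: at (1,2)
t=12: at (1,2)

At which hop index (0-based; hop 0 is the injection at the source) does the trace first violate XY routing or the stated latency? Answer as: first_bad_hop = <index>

  1: Δx=-1 Δy=+0 Δt=1 [ok]
  2: Δx=+0 Δy=+1 Δt=1 [ok]
  3: Δx=+0 Δy=+1 Δt=1 [ok]
  4: Δx=+0 Δy=+0 Δt=1 [BAD: non-unit step]

first_bad_hop = 4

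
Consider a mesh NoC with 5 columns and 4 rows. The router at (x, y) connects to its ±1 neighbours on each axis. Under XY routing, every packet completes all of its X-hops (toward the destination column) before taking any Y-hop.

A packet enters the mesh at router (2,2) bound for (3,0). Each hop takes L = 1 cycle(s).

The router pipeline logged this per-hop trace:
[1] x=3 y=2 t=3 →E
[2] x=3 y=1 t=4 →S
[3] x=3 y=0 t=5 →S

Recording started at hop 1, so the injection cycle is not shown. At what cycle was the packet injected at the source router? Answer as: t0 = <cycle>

At hop 1 the cycle is 3; in general cyc_k = t0 + kL.
t0 = cyc[1] − L = 3 − 1 = 2.

t0 = 2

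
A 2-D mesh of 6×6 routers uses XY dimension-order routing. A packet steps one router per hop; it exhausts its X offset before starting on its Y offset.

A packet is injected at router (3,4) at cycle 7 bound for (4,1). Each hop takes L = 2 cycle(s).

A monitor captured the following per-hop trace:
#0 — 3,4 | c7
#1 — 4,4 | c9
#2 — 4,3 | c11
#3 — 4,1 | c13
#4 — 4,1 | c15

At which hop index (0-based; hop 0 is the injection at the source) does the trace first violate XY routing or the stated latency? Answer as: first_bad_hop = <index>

[1] (+1,+0) / 2c ⇒ ok
[2] (+0,-1) / 2c ⇒ ok
[3] (+0,-2) / 2c ⇒ BAD: non-unit step

first_bad_hop = 3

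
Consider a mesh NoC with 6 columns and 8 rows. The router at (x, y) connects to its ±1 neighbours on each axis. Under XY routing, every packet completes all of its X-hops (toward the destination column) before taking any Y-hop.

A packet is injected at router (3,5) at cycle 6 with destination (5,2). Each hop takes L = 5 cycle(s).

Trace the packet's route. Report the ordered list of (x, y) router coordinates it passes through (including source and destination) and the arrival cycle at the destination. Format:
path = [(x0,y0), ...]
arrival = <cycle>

path = [(3,5), (4,5), (5,5), (5,4), (5,3), (5,2)]
arrival = 31

  0. router=(3,5) cycle=6 (inject)
  1. router=(4,5) cycle=11 dir=E
  2. router=(5,5) cycle=16 dir=E
  3. router=(5,4) cycle=21 dir=S
  4. router=(5,3) cycle=26 dir=S
  5. router=(5,2) cycle=31 dir=S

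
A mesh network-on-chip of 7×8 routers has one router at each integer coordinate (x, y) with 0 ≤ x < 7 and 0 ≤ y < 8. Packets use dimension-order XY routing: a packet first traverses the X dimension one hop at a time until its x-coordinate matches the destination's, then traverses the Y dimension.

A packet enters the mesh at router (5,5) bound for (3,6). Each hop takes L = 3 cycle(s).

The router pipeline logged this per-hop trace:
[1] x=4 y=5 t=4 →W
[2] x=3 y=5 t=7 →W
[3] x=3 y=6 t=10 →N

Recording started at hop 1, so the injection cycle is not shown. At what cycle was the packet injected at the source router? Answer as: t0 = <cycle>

At hop 1 the cycle is 4; in general cyc_k = t0 + kL.
t0 = cyc[1] − L = 4 − 3 = 1.

t0 = 1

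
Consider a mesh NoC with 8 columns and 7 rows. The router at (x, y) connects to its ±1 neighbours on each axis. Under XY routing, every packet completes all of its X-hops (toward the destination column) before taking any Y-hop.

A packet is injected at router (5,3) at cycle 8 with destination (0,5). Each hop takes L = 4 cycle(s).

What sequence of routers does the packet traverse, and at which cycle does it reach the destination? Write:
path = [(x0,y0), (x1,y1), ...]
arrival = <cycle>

  0. router=(5,3) cycle=8 (inject)
  1. router=(4,3) cycle=12 dir=W
  2. router=(3,3) cycle=16 dir=W
  3. router=(2,3) cycle=20 dir=W
  4. router=(1,3) cycle=24 dir=W
  5. router=(0,3) cycle=28 dir=W
  6. router=(0,4) cycle=32 dir=N
  7. router=(0,5) cycle=36 dir=N

path = [(5,3), (4,3), (3,3), (2,3), (1,3), (0,3), (0,4), (0,5)]
arrival = 36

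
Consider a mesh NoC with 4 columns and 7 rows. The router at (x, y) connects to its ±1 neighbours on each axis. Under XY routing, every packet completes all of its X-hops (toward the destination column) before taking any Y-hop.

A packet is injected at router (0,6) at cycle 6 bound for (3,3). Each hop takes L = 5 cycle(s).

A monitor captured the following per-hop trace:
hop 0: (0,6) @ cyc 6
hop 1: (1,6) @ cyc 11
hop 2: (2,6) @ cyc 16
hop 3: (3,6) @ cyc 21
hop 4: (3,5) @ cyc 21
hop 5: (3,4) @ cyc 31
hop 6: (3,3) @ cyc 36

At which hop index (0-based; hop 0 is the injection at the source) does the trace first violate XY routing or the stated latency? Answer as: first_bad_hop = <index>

first_bad_hop = 4

check 1→ d=(1,0) cyc+5: ok
check 2→ d=(1,0) cyc+5: ok
check 3→ d=(1,0) cyc+5: ok
check 4→ d=(0,-1) cyc+0: BAD: Δcyc=0≠L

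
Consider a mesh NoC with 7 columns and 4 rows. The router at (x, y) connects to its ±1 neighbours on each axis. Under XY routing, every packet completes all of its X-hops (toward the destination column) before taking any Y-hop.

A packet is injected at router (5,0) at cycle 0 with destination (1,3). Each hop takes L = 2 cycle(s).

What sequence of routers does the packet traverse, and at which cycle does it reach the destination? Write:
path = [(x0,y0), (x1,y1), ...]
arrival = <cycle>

path = [(5,0), (4,0), (3,0), (2,0), (1,0), (1,1), (1,2), (1,3)]
arrival = 14

t=0: at (5,0)
t=2: at (4,0) after W
t=4: at (3,0) after W
t=6: at (2,0) after W
t=8: at (1,0) after W
t=10: at (1,1) after N
t=12: at (1,2) after N
t=14: at (1,3) after N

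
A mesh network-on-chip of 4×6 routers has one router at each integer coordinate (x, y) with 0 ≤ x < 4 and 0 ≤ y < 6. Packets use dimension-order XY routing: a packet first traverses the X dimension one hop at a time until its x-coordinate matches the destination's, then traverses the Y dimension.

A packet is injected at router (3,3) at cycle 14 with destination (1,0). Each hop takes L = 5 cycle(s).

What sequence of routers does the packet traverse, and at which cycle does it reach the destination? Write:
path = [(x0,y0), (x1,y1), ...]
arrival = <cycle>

path = [(3,3), (2,3), (1,3), (1,2), (1,1), (1,0)]
arrival = 39

hop 0: (3,3) @ cyc 14
hop 1: (2,3) @ cyc 19  [W]
hop 2: (1,3) @ cyc 24  [W]
hop 3: (1,2) @ cyc 29  [S]
hop 4: (1,1) @ cyc 34  [S]
hop 5: (1,0) @ cyc 39  [S]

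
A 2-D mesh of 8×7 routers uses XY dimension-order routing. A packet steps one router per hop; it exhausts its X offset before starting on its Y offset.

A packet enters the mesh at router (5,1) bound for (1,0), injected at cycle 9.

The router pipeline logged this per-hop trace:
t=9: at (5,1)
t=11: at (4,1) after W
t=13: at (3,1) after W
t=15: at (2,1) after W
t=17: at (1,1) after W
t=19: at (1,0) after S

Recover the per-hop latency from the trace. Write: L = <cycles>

Δcyc across hop 0→1: 11 − 9 = 2.
Per-hop latency L = Δcyc = 2.

L = 2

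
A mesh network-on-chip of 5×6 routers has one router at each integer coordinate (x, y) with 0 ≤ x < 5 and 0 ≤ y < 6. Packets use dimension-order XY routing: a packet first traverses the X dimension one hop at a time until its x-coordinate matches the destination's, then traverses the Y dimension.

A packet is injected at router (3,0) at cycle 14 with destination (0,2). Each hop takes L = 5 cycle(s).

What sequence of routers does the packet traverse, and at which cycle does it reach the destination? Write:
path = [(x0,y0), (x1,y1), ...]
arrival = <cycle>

path = [(3,0), (2,0), (1,0), (0,0), (0,1), (0,2)]
arrival = 39

hop 0: (3,0) @ cyc 14
hop 1: (2,0) @ cyc 19  [W]
hop 2: (1,0) @ cyc 24  [W]
hop 3: (0,0) @ cyc 29  [W]
hop 4: (0,1) @ cyc 34  [N]
hop 5: (0,2) @ cyc 39  [N]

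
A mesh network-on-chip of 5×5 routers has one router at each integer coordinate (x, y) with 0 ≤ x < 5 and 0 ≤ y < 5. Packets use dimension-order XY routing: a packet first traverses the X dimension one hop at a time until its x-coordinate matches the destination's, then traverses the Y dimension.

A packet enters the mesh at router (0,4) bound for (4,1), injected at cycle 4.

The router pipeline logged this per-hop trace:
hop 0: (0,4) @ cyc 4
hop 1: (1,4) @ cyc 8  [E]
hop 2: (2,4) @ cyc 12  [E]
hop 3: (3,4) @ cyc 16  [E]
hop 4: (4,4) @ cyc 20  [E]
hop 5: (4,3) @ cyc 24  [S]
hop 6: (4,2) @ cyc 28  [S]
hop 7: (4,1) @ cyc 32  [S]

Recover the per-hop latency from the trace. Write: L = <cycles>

L = 4

Δcyc across hop 0→1: 8 − 4 = 4.
Per-hop latency L = Δcyc = 4.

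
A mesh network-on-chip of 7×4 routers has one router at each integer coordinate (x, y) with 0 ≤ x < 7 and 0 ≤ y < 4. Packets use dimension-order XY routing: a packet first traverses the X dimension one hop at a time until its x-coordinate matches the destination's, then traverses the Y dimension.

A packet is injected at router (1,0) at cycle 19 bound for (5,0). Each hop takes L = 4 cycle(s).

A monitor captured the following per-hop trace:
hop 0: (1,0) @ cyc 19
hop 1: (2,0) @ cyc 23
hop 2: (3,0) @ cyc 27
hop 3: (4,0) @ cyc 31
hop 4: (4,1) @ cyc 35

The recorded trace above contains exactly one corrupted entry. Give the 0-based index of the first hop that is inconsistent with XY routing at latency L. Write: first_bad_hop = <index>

[1] (+1,+0) / 4c ⇒ ok
[2] (+1,+0) / 4c ⇒ ok
[3] (+1,+0) / 4c ⇒ ok
[4] (+0,+1) / 4c ⇒ BAD: Y-move but x=4≠5

first_bad_hop = 4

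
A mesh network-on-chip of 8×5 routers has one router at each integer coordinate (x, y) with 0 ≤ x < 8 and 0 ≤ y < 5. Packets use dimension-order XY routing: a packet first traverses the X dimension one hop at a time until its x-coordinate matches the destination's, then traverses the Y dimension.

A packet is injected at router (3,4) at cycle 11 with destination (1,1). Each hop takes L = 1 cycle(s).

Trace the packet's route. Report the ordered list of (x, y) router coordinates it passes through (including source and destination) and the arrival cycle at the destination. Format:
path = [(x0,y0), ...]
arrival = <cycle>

path = [(3,4), (2,4), (1,4), (1,3), (1,2), (1,1)]
arrival = 16

[0] x=3 y=4 t=11
[1] x=2 y=4 t=12 →W
[2] x=1 y=4 t=13 →W
[3] x=1 y=3 t=14 →S
[4] x=1 y=2 t=15 →S
[5] x=1 y=1 t=16 →S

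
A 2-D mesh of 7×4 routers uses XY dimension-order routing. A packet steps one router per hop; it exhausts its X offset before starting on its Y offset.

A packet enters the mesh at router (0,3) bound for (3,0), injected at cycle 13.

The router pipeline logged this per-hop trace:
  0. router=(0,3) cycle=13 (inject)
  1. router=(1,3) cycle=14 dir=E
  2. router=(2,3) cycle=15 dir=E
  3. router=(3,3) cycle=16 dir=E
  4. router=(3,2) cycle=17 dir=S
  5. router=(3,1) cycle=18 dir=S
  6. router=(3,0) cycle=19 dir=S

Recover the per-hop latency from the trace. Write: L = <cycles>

L = 1

From hop 0 (13) to hop 1 (14): +1 cycles.
Per-hop latency L = Δcyc = 1.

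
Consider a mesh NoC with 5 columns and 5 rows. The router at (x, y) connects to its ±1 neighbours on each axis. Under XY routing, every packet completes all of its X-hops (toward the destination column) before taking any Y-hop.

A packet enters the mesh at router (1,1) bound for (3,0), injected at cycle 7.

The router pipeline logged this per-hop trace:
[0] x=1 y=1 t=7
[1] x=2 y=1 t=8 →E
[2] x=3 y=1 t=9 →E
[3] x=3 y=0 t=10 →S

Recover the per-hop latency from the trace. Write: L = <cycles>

L = 1

From hop 0 (7) to hop 1 (8): +1 cycles.
Per-hop latency L = Δcyc = 1.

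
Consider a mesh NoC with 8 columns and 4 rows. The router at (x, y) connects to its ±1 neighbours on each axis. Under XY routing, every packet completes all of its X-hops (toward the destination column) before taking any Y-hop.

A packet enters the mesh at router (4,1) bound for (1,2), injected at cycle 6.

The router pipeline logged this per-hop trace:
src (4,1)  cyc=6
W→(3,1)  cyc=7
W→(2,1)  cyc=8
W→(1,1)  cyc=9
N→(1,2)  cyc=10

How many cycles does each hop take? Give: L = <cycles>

L = 1

From hop 0 (6) to hop 1 (7): +1 cycles.
One hop costs L cycles, so L = 1.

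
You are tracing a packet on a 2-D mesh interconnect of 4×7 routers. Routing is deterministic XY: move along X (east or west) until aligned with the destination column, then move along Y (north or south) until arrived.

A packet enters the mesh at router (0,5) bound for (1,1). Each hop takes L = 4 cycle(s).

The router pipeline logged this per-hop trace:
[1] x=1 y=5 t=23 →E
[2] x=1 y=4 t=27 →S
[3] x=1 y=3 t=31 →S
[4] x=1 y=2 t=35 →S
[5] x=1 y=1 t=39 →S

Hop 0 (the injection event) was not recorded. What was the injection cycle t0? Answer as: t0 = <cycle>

t0 = 19

Hop 1 reached at cycle 23; hop k is at t0 + k·L.
t0 = cyc[1] − L = 23 − 4 = 19.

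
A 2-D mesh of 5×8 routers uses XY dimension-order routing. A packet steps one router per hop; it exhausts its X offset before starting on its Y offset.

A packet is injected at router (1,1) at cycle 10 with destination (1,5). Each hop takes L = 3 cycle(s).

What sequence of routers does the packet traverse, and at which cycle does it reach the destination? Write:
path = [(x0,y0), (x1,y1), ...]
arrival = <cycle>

path = [(1,1), (1,2), (1,3), (1,4), (1,5)]
arrival = 22

#0 — 1,1 | c10
#1 — 1,2 | c13 | N
#2 — 1,3 | c16 | N
#3 — 1,4 | c19 | N
#4 — 1,5 | c22 | N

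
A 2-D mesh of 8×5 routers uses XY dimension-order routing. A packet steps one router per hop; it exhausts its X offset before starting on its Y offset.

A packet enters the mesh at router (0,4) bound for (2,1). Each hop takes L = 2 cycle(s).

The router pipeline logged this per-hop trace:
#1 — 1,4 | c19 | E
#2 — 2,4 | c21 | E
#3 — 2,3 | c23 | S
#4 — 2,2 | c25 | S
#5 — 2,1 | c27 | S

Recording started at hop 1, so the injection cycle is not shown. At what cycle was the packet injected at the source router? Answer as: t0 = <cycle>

At hop 1 the cycle is 19; in general cyc_k = t0 + kL.
t0 = cyc[1] − L = 19 − 2 = 17.

t0 = 17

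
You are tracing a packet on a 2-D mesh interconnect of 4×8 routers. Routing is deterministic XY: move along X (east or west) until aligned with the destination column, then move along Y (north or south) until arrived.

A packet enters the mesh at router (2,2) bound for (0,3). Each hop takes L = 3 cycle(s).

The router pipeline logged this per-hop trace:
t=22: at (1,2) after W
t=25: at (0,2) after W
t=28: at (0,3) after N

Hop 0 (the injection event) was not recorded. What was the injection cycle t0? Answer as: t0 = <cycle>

The first recorded entry is hop 1 at cycle 22.
Therefore t0 = 22 − L = 19.

t0 = 19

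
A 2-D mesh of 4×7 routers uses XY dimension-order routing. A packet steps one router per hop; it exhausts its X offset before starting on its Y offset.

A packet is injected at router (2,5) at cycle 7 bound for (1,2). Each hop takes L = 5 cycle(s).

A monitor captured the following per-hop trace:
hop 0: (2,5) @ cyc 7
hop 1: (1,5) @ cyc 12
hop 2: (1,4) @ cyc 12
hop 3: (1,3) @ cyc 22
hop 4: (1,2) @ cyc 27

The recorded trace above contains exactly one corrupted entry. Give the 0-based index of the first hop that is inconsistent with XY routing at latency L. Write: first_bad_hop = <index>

  1: Δx=-1 Δy=+0 Δt=5 [ok]
  2: Δx=+0 Δy=-1 Δt=0 [BAD: Δcyc=0≠L]

first_bad_hop = 2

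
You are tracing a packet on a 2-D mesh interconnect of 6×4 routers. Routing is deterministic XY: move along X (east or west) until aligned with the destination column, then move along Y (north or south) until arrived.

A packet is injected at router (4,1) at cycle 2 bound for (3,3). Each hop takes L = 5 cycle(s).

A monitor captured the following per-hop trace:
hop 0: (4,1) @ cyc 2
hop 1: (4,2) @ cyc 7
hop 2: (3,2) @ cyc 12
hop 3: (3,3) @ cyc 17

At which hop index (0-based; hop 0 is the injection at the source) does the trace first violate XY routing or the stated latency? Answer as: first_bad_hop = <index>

first_bad_hop = 1

hop 1: step (+0,+1), +5 cyc — BAD: Y-move but x=4≠3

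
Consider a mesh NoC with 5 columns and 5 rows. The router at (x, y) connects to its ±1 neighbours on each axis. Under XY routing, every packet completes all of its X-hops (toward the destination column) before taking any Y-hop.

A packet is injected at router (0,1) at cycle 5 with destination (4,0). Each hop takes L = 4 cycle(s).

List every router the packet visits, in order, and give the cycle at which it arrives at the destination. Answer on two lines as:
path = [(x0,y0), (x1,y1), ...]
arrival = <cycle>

path = [(0,1), (1,1), (2,1), (3,1), (4,1), (4,0)]
arrival = 25

hop 0: (0,1) @ cyc 5
hop 1: (1,1) @ cyc 9  [E]
hop 2: (2,1) @ cyc 13  [E]
hop 3: (3,1) @ cyc 17  [E]
hop 4: (4,1) @ cyc 21  [E]
hop 5: (4,0) @ cyc 25  [S]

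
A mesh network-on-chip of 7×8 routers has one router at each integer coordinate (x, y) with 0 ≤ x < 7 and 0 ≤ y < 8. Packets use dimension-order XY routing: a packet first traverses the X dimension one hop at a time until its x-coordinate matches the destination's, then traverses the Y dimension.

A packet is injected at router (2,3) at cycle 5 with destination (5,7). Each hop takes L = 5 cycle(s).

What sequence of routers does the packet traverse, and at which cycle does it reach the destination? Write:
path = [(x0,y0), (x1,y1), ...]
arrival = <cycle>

path = [(2,3), (3,3), (4,3), (5,3), (5,4), (5,5), (5,6), (5,7)]
arrival = 40

hop 0: (2,3) @ cyc 5
hop 1: (3,3) @ cyc 10  [E]
hop 2: (4,3) @ cyc 15  [E]
hop 3: (5,3) @ cyc 20  [E]
hop 4: (5,4) @ cyc 25  [N]
hop 5: (5,5) @ cyc 30  [N]
hop 6: (5,6) @ cyc 35  [N]
hop 7: (5,7) @ cyc 40  [N]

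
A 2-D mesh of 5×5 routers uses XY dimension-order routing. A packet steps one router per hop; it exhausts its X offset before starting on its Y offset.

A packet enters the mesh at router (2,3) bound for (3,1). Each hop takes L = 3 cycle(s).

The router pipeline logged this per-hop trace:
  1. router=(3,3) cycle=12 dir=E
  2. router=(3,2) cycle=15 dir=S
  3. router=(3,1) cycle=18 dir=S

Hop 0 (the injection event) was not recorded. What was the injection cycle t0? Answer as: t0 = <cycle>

t0 = 9

At hop 1 the cycle is 12; in general cyc_k = t0 + kL.
Subtract one hop: t0 = 12 − 3 = 9.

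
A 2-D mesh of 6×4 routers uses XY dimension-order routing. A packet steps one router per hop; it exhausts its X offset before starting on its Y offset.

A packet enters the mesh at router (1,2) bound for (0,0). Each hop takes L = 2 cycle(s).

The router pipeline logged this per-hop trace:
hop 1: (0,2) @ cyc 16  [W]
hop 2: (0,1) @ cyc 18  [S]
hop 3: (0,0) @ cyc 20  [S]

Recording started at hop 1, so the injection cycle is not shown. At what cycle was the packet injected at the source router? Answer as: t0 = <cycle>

t0 = 14

cyc[1] = 16 and cyc[k] = t0 + k·L for every k.
Subtract one hop: t0 = 16 − 2 = 14.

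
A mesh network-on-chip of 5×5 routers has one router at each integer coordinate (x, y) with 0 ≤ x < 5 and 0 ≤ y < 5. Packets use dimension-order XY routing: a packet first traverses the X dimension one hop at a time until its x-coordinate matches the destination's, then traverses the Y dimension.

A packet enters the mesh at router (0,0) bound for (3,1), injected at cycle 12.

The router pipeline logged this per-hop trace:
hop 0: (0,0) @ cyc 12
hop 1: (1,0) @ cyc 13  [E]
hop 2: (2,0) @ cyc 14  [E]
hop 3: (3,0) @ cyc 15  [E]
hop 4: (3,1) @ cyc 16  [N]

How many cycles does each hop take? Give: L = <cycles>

cyc[1] − cyc[0] = 13 − 12 = 1.
One hop costs L cycles, so L = 1.

L = 1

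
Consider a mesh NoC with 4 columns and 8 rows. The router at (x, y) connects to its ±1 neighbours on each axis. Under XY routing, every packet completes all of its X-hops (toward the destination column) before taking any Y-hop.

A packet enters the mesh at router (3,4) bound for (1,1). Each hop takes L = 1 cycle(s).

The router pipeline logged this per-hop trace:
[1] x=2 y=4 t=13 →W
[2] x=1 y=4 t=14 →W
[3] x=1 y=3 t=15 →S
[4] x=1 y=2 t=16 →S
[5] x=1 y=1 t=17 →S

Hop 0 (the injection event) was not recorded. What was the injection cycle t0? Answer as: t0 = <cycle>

t0 = 12

Hop 1 reached at cycle 13; hop k is at t0 + k·L.
t0 = cyc[1] − L = 13 − 1 = 12.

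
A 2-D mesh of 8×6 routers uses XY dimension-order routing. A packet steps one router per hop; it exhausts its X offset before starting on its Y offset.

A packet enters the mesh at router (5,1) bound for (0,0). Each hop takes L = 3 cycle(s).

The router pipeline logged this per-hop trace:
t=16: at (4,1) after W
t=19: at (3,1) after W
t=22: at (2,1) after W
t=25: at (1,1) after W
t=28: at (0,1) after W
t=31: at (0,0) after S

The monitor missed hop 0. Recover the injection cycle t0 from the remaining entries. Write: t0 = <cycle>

t0 = 13

Hop 1 reached at cycle 16; hop k is at t0 + k·L.
t0 = cyc[1] − L = 16 − 3 = 13.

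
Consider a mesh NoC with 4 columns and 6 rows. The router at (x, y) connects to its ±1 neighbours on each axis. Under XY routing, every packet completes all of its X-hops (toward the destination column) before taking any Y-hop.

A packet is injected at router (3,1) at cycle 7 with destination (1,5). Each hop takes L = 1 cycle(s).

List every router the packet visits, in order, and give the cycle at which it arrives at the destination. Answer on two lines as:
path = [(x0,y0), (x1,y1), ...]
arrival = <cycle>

src (3,1)  cyc=7
W→(2,1)  cyc=8
W→(1,1)  cyc=9
N→(1,2)  cyc=10
N→(1,3)  cyc=11
N→(1,4)  cyc=12
N→(1,5)  cyc=13

path = [(3,1), (2,1), (1,1), (1,2), (1,3), (1,4), (1,5)]
arrival = 13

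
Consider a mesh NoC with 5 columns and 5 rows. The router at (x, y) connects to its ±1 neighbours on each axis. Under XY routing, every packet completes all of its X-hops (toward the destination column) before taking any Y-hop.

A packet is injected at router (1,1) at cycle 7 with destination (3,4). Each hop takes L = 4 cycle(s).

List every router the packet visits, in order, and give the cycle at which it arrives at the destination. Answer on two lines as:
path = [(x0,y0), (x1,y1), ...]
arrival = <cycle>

path = [(1,1), (2,1), (3,1), (3,2), (3,3), (3,4)]
arrival = 27

[0] x=1 y=1 t=7
[1] x=2 y=1 t=11 →E
[2] x=3 y=1 t=15 →E
[3] x=3 y=2 t=19 →N
[4] x=3 y=3 t=23 →N
[5] x=3 y=4 t=27 →N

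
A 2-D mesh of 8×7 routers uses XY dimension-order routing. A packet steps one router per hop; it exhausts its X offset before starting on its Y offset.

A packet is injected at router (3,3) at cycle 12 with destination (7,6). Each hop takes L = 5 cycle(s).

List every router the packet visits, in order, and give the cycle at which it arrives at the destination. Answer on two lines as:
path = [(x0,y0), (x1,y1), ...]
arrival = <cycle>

path = [(3,3), (4,3), (5,3), (6,3), (7,3), (7,4), (7,5), (7,6)]
arrival = 47

t=12: at (3,3)
t=17: at (4,3) after E
t=22: at (5,3) after E
t=27: at (6,3) after E
t=32: at (7,3) after E
t=37: at (7,4) after N
t=42: at (7,5) after N
t=47: at (7,6) after N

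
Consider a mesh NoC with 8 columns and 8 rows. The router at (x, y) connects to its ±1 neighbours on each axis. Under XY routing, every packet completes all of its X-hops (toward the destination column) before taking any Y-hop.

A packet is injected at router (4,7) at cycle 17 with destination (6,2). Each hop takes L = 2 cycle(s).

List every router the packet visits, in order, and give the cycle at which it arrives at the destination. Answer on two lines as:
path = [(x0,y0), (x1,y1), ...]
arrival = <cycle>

src (4,7)  cyc=17
E→(5,7)  cyc=19
E→(6,7)  cyc=21
S→(6,6)  cyc=23
S→(6,5)  cyc=25
S→(6,4)  cyc=27
S→(6,3)  cyc=29
S→(6,2)  cyc=31

path = [(4,7), (5,7), (6,7), (6,6), (6,5), (6,4), (6,3), (6,2)]
arrival = 31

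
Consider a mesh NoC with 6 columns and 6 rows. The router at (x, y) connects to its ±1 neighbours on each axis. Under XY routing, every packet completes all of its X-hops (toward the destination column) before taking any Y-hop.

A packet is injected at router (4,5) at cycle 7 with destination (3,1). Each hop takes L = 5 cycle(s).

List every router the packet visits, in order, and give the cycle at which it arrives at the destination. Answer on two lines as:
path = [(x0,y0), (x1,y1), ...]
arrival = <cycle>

path = [(4,5), (3,5), (3,4), (3,3), (3,2), (3,1)]
arrival = 32

  0. router=(4,5) cycle=7 (inject)
  1. router=(3,5) cycle=12 dir=W
  2. router=(3,4) cycle=17 dir=S
  3. router=(3,3) cycle=22 dir=S
  4. router=(3,2) cycle=27 dir=S
  5. router=(3,1) cycle=32 dir=S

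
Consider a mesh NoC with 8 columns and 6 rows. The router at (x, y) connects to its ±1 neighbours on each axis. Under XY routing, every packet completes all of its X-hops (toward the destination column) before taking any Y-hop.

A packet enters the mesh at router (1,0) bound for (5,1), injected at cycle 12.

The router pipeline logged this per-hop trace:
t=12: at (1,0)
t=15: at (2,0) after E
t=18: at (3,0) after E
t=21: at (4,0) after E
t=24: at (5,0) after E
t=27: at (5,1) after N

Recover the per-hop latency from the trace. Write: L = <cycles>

L = 3

cyc[1] − cyc[0] = 15 − 12 = 3.
That increment is L by definition: L = 3.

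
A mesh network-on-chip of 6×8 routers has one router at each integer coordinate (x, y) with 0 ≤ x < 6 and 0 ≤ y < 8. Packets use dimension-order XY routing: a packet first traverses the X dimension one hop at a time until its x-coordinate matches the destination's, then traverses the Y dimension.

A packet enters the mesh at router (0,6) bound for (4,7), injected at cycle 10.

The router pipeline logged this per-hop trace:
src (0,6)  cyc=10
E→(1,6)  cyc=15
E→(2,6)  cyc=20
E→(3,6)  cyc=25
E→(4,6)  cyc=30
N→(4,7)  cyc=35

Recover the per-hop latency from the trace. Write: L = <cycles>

cyc[1] − cyc[0] = 15 − 10 = 5.
Each hop adds L, hence L = 5.

L = 5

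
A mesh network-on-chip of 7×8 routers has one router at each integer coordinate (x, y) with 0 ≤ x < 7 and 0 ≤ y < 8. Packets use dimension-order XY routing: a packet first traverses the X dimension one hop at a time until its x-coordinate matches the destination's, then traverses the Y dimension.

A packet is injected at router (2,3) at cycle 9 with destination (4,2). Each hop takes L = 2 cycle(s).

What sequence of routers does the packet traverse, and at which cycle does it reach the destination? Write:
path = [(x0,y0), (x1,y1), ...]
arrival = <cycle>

[0] x=2 y=3 t=9
[1] x=3 y=3 t=11 →E
[2] x=4 y=3 t=13 →E
[3] x=4 y=2 t=15 →S

path = [(2,3), (3,3), (4,3), (4,2)]
arrival = 15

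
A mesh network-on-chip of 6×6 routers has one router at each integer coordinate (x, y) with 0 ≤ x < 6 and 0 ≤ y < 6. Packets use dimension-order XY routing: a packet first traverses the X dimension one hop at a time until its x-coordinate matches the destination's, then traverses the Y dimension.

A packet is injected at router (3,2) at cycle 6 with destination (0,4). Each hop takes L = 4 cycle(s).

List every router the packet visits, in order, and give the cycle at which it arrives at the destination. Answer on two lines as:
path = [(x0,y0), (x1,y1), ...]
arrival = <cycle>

path = [(3,2), (2,2), (1,2), (0,2), (0,3), (0,4)]
arrival = 26

src (3,2)  cyc=6
W→(2,2)  cyc=10
W→(1,2)  cyc=14
W→(0,2)  cyc=18
N→(0,3)  cyc=22
N→(0,4)  cyc=26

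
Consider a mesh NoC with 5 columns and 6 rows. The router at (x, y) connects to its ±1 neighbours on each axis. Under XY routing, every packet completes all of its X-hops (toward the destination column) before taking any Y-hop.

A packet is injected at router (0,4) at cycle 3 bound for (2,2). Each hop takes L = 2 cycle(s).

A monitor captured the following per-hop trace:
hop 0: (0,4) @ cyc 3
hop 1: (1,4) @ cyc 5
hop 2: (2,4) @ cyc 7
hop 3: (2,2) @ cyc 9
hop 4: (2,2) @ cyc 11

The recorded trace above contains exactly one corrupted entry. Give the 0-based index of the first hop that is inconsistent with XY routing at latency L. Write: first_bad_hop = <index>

first_bad_hop = 3

[1] (+1,+0) / 2c ⇒ ok
[2] (+1,+0) / 2c ⇒ ok
[3] (+0,-2) / 2c ⇒ BAD: non-unit step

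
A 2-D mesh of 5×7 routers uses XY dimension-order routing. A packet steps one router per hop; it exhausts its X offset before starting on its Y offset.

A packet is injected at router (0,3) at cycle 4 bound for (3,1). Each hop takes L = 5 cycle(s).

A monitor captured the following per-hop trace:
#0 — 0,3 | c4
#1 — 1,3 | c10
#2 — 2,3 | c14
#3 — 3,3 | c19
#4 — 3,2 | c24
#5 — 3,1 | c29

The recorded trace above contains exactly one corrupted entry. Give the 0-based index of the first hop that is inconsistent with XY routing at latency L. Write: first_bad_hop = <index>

first_bad_hop = 1

hop 1: step (+1,+0), +6 cyc — BAD: Δcyc=6≠L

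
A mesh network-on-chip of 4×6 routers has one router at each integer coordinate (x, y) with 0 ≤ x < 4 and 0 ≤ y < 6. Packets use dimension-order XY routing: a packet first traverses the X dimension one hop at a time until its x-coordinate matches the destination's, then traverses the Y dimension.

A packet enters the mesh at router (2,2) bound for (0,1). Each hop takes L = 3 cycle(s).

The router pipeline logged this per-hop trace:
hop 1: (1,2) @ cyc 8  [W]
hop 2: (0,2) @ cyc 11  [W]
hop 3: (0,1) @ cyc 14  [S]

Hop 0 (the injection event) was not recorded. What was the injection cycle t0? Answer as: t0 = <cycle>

At hop 1 the cycle is 8; in general cyc_k = t0 + kL.
Therefore t0 = 8 − L = 5.

t0 = 5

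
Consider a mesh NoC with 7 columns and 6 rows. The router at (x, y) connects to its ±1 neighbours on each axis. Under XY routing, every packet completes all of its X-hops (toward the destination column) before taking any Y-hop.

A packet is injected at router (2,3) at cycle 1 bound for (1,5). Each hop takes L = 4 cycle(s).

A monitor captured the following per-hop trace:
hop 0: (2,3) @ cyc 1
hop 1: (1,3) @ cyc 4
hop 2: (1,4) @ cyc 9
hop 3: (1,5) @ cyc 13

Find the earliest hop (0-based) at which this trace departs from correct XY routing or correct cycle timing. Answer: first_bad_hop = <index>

check 1→ d=(-1,0) cyc+3: BAD: Δcyc=3≠L

first_bad_hop = 1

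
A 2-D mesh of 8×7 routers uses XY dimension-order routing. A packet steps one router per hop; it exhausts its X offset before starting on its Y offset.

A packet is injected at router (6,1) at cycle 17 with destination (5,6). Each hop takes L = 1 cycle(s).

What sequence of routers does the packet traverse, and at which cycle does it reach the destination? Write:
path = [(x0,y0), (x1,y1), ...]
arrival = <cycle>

path = [(6,1), (5,1), (5,2), (5,3), (5,4), (5,5), (5,6)]
arrival = 23

[0] x=6 y=1 t=17
[1] x=5 y=1 t=18 →W
[2] x=5 y=2 t=19 →N
[3] x=5 y=3 t=20 →N
[4] x=5 y=4 t=21 →N
[5] x=5 y=5 t=22 →N
[6] x=5 y=6 t=23 →N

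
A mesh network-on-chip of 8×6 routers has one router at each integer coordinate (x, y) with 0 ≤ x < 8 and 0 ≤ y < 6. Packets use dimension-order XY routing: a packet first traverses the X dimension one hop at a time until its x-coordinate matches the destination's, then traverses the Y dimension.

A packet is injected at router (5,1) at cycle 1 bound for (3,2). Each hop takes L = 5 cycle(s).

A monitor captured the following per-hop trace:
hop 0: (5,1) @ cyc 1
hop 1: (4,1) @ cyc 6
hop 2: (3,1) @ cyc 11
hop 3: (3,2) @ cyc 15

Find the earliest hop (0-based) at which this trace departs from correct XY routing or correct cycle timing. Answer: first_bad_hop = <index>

  1: Δx=-1 Δy=+0 Δt=5 [ok]
  2: Δx=-1 Δy=+0 Δt=5 [ok]
  3: Δx=+0 Δy=+1 Δt=4 [BAD: Δcyc=4≠L]

first_bad_hop = 3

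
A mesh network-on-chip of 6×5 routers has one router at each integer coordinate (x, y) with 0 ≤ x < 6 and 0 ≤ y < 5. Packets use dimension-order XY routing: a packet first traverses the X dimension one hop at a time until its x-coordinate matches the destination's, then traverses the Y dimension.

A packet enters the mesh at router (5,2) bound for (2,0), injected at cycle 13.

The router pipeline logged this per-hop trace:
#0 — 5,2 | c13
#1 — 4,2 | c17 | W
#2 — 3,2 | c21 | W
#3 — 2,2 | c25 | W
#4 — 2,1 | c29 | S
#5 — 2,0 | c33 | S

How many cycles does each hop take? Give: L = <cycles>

From hop 0 (13) to hop 1 (17): +4 cycles.
One hop costs L cycles, so L = 4.

L = 4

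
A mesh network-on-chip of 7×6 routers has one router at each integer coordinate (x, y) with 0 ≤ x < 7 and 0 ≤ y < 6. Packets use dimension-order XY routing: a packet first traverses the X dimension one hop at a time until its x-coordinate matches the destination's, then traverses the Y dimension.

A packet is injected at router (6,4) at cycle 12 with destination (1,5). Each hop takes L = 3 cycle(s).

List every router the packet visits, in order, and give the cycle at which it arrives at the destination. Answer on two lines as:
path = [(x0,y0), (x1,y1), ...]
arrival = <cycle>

src (6,4)  cyc=12
W→(5,4)  cyc=15
W→(4,4)  cyc=18
W→(3,4)  cyc=21
W→(2,4)  cyc=24
W→(1,4)  cyc=27
N→(1,5)  cyc=30

path = [(6,4), (5,4), (4,4), (3,4), (2,4), (1,4), (1,5)]
arrival = 30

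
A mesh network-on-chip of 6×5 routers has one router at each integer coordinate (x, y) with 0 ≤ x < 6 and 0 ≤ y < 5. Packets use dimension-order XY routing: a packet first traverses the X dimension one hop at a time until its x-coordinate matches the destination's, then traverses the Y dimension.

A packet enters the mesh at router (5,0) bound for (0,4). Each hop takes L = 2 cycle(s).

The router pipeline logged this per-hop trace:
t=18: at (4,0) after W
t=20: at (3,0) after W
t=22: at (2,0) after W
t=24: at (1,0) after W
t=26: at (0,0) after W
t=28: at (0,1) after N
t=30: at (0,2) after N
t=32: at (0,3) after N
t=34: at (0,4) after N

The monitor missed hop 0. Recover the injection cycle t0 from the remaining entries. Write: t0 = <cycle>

t0 = 16

The first recorded entry is hop 1 at cycle 18.
t0 = cyc[1] − L = 18 − 2 = 16.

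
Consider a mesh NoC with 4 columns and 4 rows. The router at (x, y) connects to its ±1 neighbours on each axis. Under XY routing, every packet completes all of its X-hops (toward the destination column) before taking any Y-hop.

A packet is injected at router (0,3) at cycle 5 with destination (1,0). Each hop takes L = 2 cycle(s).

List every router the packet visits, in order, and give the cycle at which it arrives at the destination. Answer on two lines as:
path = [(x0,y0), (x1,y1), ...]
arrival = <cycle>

[0] x=0 y=3 t=5
[1] x=1 y=3 t=7 →E
[2] x=1 y=2 t=9 →S
[3] x=1 y=1 t=11 →S
[4] x=1 y=0 t=13 →S

path = [(0,3), (1,3), (1,2), (1,1), (1,0)]
arrival = 13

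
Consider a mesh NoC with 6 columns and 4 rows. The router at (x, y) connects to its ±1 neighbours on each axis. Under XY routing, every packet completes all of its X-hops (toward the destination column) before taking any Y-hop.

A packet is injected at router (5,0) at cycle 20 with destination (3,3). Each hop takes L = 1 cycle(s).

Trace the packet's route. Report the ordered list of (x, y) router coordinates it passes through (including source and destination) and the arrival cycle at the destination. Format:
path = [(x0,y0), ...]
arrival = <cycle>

path = [(5,0), (4,0), (3,0), (3,1), (3,2), (3,3)]
arrival = 25

t=20: at (5,0)
t=21: at (4,0) after W
t=22: at (3,0) after W
t=23: at (3,1) after N
t=24: at (3,2) after N
t=25: at (3,3) after N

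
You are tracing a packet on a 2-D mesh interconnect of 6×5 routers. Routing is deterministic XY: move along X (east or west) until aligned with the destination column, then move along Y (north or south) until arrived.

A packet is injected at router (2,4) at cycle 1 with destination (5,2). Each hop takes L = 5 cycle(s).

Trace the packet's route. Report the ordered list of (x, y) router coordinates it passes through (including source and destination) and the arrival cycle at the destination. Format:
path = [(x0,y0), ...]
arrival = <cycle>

#0 — 2,4 | c1
#1 — 3,4 | c6 | E
#2 — 4,4 | c11 | E
#3 — 5,4 | c16 | E
#4 — 5,3 | c21 | S
#5 — 5,2 | c26 | S

path = [(2,4), (3,4), (4,4), (5,4), (5,3), (5,2)]
arrival = 26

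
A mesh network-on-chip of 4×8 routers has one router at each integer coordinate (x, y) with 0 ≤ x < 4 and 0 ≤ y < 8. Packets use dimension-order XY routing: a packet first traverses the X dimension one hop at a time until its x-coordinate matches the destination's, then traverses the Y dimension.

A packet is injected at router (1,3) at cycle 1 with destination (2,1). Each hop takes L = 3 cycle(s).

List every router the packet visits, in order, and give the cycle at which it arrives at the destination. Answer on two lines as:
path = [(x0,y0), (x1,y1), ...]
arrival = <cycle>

path = [(1,3), (2,3), (2,2), (2,1)]
arrival = 10

t=1: at (1,3)
t=4: at (2,3) after E
t=7: at (2,2) after S
t=10: at (2,1) after S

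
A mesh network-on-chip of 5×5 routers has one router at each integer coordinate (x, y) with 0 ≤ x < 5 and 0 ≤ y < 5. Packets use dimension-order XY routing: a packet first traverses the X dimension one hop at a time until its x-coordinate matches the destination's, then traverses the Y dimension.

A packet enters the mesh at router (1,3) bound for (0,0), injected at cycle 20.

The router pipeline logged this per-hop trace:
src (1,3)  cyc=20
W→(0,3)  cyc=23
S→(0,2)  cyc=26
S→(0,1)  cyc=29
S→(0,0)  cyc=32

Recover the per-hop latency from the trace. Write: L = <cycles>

Between hops 0 and 1 the cycle counter advances 23 − 20 = 3.
Per-hop latency L = Δcyc = 3.

L = 3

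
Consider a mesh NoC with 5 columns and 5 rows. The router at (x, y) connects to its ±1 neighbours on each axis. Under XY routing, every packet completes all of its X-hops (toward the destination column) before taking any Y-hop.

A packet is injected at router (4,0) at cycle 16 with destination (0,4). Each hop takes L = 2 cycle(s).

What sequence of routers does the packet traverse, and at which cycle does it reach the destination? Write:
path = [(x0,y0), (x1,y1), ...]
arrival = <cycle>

path = [(4,0), (3,0), (2,0), (1,0), (0,0), (0,1), (0,2), (0,3), (0,4)]
arrival = 32

  0. router=(4,0) cycle=16 (inject)
  1. router=(3,0) cycle=18 dir=W
  2. router=(2,0) cycle=20 dir=W
  3. router=(1,0) cycle=22 dir=W
  4. router=(0,0) cycle=24 dir=W
  5. router=(0,1) cycle=26 dir=N
  6. router=(0,2) cycle=28 dir=N
  7. router=(0,3) cycle=30 dir=N
  8. router=(0,4) cycle=32 dir=N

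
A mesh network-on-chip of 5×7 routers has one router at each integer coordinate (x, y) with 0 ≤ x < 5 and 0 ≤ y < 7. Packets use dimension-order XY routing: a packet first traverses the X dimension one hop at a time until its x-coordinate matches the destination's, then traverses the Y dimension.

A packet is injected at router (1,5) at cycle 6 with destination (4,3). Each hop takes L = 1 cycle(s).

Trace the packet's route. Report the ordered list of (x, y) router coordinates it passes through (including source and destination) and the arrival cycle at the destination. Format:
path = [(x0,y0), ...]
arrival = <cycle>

path = [(1,5), (2,5), (3,5), (4,5), (4,4), (4,3)]
arrival = 11

src (1,5)  cyc=6
E→(2,5)  cyc=7
E→(3,5)  cyc=8
E→(4,5)  cyc=9
S→(4,4)  cyc=10
S→(4,3)  cyc=11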